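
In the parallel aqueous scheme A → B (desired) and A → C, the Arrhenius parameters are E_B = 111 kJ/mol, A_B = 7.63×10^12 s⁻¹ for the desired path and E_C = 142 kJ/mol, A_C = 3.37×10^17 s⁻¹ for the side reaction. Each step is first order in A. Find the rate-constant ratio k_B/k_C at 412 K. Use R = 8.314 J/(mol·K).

Since both paths have the same order in A, the concentration cancels and S_{B/C} = k_B/k_C = (A_B/A_C)·exp[(E_C−E_B)/(RT)].
(E_C−E_B)/(RT) = (142−111)×10³/(8.314×412) = 31000/3425 = 9.050.
k_B/k_C = (7.63×10^12/3.37×10^17)·exp(9.050) = 2.264×10^-5 × 8520 = 0.193.
Since E_B < E_C, lowering the temperature improves selectivity toward B.

0.193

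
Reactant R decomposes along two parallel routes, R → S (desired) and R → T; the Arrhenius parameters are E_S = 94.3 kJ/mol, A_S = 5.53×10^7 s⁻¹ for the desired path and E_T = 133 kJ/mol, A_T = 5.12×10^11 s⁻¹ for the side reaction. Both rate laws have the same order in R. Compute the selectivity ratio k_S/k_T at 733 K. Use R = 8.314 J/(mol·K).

With equal orders, S_{S/T} = k_S/k_T = (A_S/A_T)·exp[(E_T−E_S)/(RT)].
(E_T−E_S)/(RT) = (133−94.3)×10³/(8.314×733) = 38700/6094 = 6.350.
k_S/k_T = (5.53×10^7/5.12×10^11)·exp(6.350) = 1.080×10^-4 × 572.7 = 0.0619.

0.0619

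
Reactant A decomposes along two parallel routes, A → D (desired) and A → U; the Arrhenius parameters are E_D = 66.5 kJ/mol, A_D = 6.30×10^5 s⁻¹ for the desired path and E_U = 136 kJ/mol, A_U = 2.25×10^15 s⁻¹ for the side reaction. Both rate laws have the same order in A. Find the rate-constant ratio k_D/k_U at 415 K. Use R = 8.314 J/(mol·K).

0.157

With equal orders, S_{D/U} = k_D/k_U = (A_D/A_U)·exp[(E_U−E_D)/(RT)].
(E_U−E_D)/(RT) = (136−66.5)×10³/(8.314×415) = 69500/3450 = 20.14.
k_D/k_U = (6.30×10^5/2.25×10^15)·exp(20.14) = 2.800×10^-10 × 5.598×10^8 = 0.157.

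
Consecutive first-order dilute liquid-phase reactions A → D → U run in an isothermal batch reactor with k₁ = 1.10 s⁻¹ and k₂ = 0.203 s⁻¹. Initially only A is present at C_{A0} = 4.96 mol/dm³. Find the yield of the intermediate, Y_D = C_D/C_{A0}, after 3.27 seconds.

For first-order series with pure A initially, C_D(t) = k₁C_{A0}/(k₂−k₁)·(e^(−k₁t) − e^(−k₂t)).
e^(−k₁t) = e^(−1.10×3.27) = e^(−3.597) = 0.02741; e^(−k₂t) = e^(−0.6638) = 0.5149.
C_D = 1.10×4.96/(0.203−1.10) × (0.02741−0.5149) = (-6.082)×(-0.4875) = 2.965 mol/dm³.
Y_D = C_D/C_{A0} = 2.965/4.96 = 0.598.

0.598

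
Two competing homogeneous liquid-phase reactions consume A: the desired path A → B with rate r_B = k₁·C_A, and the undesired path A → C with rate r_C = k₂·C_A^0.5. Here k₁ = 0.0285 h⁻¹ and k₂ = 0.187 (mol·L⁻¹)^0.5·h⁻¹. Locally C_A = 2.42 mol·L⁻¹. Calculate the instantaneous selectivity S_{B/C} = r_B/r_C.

S_{B/C} = r_B/r_C = (k₁·C_A)/(k₂·C_A^0.5) = (k₁/k₂)·C_A^0.5.
= (0.0285×2.420) / (0.187×2.420^0.5) = 0.06897/0.2909 = 0.237.
Since the desired path is higher order in A, keeping C_A high (PFR or concentrated feed) favours B.

0.237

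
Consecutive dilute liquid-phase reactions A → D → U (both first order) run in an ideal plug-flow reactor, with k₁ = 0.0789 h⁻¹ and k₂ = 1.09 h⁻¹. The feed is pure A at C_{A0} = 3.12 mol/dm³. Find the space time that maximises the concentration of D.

2.60 h

Setting dC_D/dτ = 0 gives τ_opt = ln(k₂/k₁)/(k₂−k₁).
= ln(1.09/0.0789)/(1.09−0.0789) = ln(13.81)/1.011 = 2.626/1.011 = 2.60 h.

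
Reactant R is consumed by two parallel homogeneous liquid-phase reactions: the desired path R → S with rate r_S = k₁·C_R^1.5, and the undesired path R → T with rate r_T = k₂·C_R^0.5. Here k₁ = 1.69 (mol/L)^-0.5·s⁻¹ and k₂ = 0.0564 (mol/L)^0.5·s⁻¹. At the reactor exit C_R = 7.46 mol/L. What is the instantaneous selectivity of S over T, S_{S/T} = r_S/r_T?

S_{S/T} = r_S/r_T = (k₁·C_R^1.5)/(k₂·C_R^0.5) = (k₁/k₂)·C_R.
= (1.69×7.460^1.5) / (0.0564×7.460^0.5) = 34.43/0.1540 = 224.
Since the desired path is higher order in R, keeping C_R high (PFR or concentrated feed) favours S.

224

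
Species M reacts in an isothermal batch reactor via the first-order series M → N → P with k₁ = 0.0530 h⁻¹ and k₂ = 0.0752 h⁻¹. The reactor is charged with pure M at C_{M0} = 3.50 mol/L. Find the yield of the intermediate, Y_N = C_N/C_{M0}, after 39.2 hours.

For first-order series with pure M initially, C_N(t) = k₁C_{M0}/(k₂−k₁)·(e^(−k₁t) − e^(−k₂t)).
e^(−k₁t) = e^(−0.0530×39.2) = e^(−2.078) = 0.1252; e^(−k₂t) = e^(−2.948) = 0.05245.
C_N = 0.0530×3.50/(0.0752−0.0530) × (0.1252−0.05245) = 8.356×0.07278 = 0.6081 mol/L.
Y_N = C_N/C_{M0} = 0.6081/3.50 = 0.174.

0.174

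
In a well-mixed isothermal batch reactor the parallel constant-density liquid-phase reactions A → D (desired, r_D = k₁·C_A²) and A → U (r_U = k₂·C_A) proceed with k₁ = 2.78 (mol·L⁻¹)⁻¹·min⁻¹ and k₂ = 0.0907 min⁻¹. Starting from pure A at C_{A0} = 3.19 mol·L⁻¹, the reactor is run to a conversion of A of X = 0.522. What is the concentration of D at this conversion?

1.64 mol·L⁻¹

C_A = C_{A0}(1−X) = 1.525 mol·L⁻¹.
Along a PFR/batch, dC_U/dC_A = −r_U/(r_D+r_U) = −k₂/(k₂+k₁·C_A).
Integrating from C_{A0} to C_A: C_U = (0.0907/2.78)·ln[(0.0907+2.78·3.19)/(0.0907+2.78·1.52)] = 0.03263·ln(8.959/4.330) = 0.02372 mol·L⁻¹.
Then C_D = (C_{A0}−C_A) − C_U = 1.665 − 0.02372 = 1.641 mol·L⁻¹.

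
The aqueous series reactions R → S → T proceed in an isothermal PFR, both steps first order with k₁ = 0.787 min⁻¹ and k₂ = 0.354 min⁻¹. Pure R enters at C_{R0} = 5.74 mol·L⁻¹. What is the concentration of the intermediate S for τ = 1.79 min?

The intermediate concentration in a first-order A→B→C sequence is C_S = k₁C_{R0}(e^(−k₁τ) − e^(−k₂τ))/(k₂−k₁).
e^(−k₁τ) = e^(−0.787×1.79) = e^(−1.409) = 0.2445; e^(−k₂τ) = e^(−0.6337) = 0.5306.
C_S = 0.787×5.74/(0.354−0.787) × (0.2445−0.5306) = (-10.43)×(-0.2862) = 2.986 mol·L⁻¹.

2.99 mol·L⁻¹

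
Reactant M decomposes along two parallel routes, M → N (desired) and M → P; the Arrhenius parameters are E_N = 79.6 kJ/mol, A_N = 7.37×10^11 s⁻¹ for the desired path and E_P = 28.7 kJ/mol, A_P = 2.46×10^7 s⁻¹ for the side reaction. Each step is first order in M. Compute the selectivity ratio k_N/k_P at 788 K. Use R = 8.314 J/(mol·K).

k_N/k_P = (A_N/A_P)·exp[−(E_N−E_P)/(RT)] = (A_N/A_P)·exp[(E_P−E_N)/(RT)].
(E_P−E_N)/(RT) = (28.7−79.6)×10³/(8.314×788) = -50900/6551 = -7.769.
k_N/k_P = (7.37×10^11/2.46×10^7)·exp(-7.769) = 29959 × 4.225×10^-4 = 12.7.
Since E_N > E_P, raising the temperature improves selectivity toward N.

12.7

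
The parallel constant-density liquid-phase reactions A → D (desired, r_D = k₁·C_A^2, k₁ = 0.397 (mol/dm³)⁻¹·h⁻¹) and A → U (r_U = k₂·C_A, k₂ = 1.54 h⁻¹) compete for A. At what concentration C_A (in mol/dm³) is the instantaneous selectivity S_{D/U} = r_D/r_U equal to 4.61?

17.9 mol/dm³

S_{D/U} = (k₁/k₂)·C_A ⇒ C_A = S·k₂/k₁.
= 4.61×1.54/0.397 = 17.9 mol/dm³.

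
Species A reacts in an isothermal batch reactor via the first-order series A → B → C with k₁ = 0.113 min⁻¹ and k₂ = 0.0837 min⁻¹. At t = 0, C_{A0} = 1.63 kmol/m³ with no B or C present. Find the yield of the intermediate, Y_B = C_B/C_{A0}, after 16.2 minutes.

The intermediate concentration in a first-order A→B→C sequence is C_B = k₁C_{A0}(e^(−k₁t) − e^(−k₂t))/(k₂−k₁).
e^(−k₁t) = e^(−0.113×16.2) = e^(−1.831) = 0.1603; e^(−k₂t) = e^(−1.356) = 0.2577.
C_B = 0.113×1.63/(0.0837−0.113) × (0.1603−0.2577) = (-6.286)×(-0.09739) = 0.6122 kmol/m³.
Y_B = C_B/C_{A0} = 0.6122/1.63 = 0.376.

0.376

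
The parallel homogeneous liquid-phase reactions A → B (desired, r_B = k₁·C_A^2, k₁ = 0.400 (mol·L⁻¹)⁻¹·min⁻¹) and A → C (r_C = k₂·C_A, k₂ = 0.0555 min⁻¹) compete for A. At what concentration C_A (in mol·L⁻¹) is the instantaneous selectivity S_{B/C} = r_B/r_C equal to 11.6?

S_{B/C} = (k₁/k₂)·C_A ⇒ C_A = S·k₂/k₁.
= 11.6×0.0555/0.400 = 1.61 mol·L⁻¹.

1.61 mol·L⁻¹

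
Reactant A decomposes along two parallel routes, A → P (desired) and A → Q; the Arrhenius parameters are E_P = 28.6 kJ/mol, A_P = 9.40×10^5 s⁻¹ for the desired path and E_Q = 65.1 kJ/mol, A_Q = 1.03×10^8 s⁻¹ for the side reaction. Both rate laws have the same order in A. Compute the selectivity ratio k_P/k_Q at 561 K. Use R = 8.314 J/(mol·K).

With equal orders, S_{P/Q} = k_P/k_Q = (A_P/A_Q)·exp[(E_Q−E_P)/(RT)].
(E_Q−E_P)/(RT) = (65.1−28.6)×10³/(8.314×561) = 36500/4664 = 7.826.
k_P/k_Q = (9.40×10^5/1.03×10^8)·exp(7.826) = 0.009126 × 2504 = 22.9.
Since E_P < E_Q, lowering the temperature improves selectivity toward P.

22.9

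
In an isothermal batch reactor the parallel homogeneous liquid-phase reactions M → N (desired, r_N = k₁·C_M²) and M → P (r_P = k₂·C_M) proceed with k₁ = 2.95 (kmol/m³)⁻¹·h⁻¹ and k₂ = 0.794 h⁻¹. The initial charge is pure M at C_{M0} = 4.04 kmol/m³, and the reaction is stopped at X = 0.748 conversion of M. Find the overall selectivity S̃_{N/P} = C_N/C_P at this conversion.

C_M = C_{M0}(1−X) = 1.018 kmol/m³.
Along a PFR/batch, dC_P/dC_M = −r_P/(r_N+r_P) = −k₂/(k₂+k₁·C_M).
Integrating from C_{M0} to C_M: C_P = (0.794/2.95)·ln[(0.794+2.95·4.04)/(0.794+2.95·1.02)] = 0.2692·ln(12.71/3.797) = 0.3252 kmol/m³.
Then C_N = (C_{M0}−C_M) − C_P = 3.022 − 0.3252 = 2.697 kmol/m³.
S̃_{N/P} = C_N/C_P = 2.697/0.3252 = 8.29.

8.29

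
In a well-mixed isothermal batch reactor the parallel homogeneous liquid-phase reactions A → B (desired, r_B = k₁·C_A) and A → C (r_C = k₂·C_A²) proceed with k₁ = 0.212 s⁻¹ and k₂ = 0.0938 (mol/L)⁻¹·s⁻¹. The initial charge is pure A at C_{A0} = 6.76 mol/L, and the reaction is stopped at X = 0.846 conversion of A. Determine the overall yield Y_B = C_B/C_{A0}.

0.336

C_A = C_{A0}(1−X) = 1.041 mol/L.
Along a PFR/batch, dC_B/dC_A = −r_B/(r_B+r_C) = −k₁/(k₁+k₂·C_A).
Integrating from C_{A0} to C_A: C_B = (0.212/0.0938)·ln[(0.212+0.0938·6.76)/(0.212+0.0938·1.04)] = 2.260·ln(0.8461/0.3096) = 2.272 mol/L.
Y_B = C_B/C_{A0} = 2.272/6.76 = 0.336.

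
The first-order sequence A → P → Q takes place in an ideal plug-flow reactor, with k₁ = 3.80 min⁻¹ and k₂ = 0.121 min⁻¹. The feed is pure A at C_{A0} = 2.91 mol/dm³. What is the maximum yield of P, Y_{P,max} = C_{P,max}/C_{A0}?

0.893

Evaluating C_P at τ_opt = ln(k₂/k₁)/(k₂−k₁) gives C_{P,max}/C_{A0} = (k₁/k₂)^[k₂/(k₂−k₁)].
= (3.80/0.121)^(0.121/(0.121−3.80)) = (31.40)^(-0.03289) = 0.8928.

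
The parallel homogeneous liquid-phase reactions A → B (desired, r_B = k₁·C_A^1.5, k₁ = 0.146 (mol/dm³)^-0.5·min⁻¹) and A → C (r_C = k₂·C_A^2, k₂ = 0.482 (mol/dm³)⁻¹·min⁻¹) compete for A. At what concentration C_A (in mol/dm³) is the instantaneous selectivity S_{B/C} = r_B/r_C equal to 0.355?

S_{B/C} = (k₁/k₂)·C_A^-0.5 ⇒ C_A = (S·k₂/k₁)^(-2).
= (0.355×0.482/0.146)^(-2) = (1.172)^(-2) = 0.728 mol/dm³.

0.728 mol/dm³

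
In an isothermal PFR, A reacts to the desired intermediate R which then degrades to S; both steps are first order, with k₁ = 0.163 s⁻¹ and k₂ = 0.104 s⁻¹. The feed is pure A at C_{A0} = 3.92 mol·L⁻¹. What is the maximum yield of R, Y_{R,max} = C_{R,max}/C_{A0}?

At the optimum, C_{R,max}/C_{A0} = (k₁/k₂)^[k₂/(k₂−k₁)].
= (0.163/0.104)^(0.104/(0.104−0.163)) = (1.567)^(-1.763) = 0.4529.

0.453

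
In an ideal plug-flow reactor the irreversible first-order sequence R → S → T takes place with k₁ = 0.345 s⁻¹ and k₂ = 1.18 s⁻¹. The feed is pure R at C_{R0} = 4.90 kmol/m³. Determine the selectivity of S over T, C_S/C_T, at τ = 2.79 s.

The intermediate concentration in a first-order A→B→C sequence is C_S = k₁C_{R0}(e^(−k₁τ) − e^(−k₂τ))/(k₂−k₁).
e^(−k₁τ) = e^(−0.345×2.79) = e^(−0.9625) = 0.3819; e^(−k₂τ) = e^(−3.292) = 0.03717.
C_S = 0.345×4.90/(1.18−0.345) × (0.3819−0.03717) = 2.025×0.3447 = 0.6980 kmol/m³.
C_R = C_{R0}e^(−k₁τ) = 1.871 kmol/m³, so C_T = C_{R0}−C_R−C_S = 2.331 kmol/m³; C_S/C_T = 0.299.

0.299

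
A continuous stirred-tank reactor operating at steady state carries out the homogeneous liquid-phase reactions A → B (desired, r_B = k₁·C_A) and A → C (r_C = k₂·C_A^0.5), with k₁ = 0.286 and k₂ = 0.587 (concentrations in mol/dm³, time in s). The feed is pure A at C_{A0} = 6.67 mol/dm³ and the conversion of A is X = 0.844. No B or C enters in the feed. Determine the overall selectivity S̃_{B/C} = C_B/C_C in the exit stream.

Exit C_A = C_{A0}(1−X) = 6.67×0.156 = 1.041 mol/dm³.
A CSTR operates uniformly at the exit composition, giving r_B = 0.2976 and r_C = 0.5988 (each k·C_A^n at C_A = 1.041).
Overall selectivity = C_B/C_C = r_Bτ/(r_Cτ) = r_B/r_C = 0.497.

0.497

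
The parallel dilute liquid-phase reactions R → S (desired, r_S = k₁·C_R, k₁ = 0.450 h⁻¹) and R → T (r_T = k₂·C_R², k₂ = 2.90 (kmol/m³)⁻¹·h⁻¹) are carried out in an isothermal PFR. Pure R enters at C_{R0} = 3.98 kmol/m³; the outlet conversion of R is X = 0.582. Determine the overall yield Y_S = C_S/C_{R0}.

C_R = C_{R0}(1−X) = 1.664 kmol/m³.
Along a PFR/batch, dC_S/dC_R = −r_S/(r_S+r_T) = −k₁/(k₁+k₂·C_R).
Integrating from C_{R0} to C_R: C_S = (0.450/2.90)·ln[(0.450+2.90·3.98)/(0.450+2.90·1.66)] = 0.1552·ln(11.99/5.275) = 0.1275 kmol/m³.
Y_S = C_S/C_{R0} = 0.1275/3.98 = 0.0320.

0.0320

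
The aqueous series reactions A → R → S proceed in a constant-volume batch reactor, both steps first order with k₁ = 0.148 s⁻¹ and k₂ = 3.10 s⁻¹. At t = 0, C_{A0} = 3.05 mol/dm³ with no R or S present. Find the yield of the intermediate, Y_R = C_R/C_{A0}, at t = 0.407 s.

0.0330

The intermediate concentration in a first-order A→B→C sequence is C_R = k₁C_{A0}(e^(−k₁t) − e^(−k₂t))/(k₂−k₁).
e^(−k₁t) = e^(−0.148×0.407) = e^(−0.06024) = 0.9415; e^(−k₂t) = e^(−1.262) = 0.2832.
C_R = 0.148×3.05/(3.10−0.148) × (0.9415−0.2832) = 0.1529×0.6584 = 0.1007 mol/dm³.
Y_R = C_R/C_{A0} = 0.1007/3.05 = 0.0330.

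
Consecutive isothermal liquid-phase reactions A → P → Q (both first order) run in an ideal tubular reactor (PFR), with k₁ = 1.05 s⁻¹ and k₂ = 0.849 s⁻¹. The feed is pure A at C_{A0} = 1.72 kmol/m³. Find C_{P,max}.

At the optimum, C_{P,max}/C_{A0} = (k₁/k₂)^[k₂/(k₂−k₁)].
= (1.05/0.849)^(0.849/(0.849−1.05)) = (1.237)^(-4.224) = 0.4076.
C_{P,max} = 0.4076×1.72 = 0.701 kmol/m³.

0.701 kmol/m³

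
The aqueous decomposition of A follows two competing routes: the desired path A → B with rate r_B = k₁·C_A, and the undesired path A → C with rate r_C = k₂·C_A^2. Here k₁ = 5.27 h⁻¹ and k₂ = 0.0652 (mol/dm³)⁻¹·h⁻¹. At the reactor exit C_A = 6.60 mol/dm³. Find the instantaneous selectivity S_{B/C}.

S_{B/C} = r_B/r_C = (k₁·C_A)/(k₂·C_A^2) = (k₁/k₂)·C_A⁻¹.
= (5.27×6.600) / (0.0652×6.600^2) = 34.78/2.840 = 12.2.
The undesired path is higher order in A, so low C_A (CSTR or dilute feed) favours B.

12.2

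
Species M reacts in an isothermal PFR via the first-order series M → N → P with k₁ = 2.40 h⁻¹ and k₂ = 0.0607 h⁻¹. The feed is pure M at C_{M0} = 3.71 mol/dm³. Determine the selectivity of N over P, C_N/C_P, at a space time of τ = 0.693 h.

Solving the coupled first-order balances gives C_N(τ) = [k₁/(k₂−k₁)]·C_{M0}·(e^(−k₁τ) − e^(−k₂τ)).
e^(−k₁τ) = e^(−2.40×0.693) = e^(−1.663) = 0.1895; e^(−k₂τ) = e^(−0.04207) = 0.9588.
C_N = 2.40×3.71/(0.0607−2.40) × (0.1895−0.9588) = (-3.806)×(-0.7693) = 2.928 mol/dm³.
C_M = C_{M0}e^(−k₁τ) = 0.7032 mol/dm³, so C_P = C_{M0}−C_M−C_N = 0.07877 mol/dm³; C_N/C_P = 37.2.

37.2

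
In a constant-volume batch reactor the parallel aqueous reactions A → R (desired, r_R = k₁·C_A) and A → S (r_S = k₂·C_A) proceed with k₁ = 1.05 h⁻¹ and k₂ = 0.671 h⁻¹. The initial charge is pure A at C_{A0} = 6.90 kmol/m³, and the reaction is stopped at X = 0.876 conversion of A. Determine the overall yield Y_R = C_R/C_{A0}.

C_A = C_{A0}(1−X) = 0.8556 kmol/m³.
Both paths are first order in A, so the instantaneous fraction to R is constant: dC_R/d(−C_A) = k₁/(k₁+k₂) = 0.6101.
C_R = 0.6101·(C_{A0}−C_A) = 0.6101×6.044 = 3.69 kmol/m³.
Y_R = C_R/C_{A0} = 3.688/6.90 = 0.534.

0.534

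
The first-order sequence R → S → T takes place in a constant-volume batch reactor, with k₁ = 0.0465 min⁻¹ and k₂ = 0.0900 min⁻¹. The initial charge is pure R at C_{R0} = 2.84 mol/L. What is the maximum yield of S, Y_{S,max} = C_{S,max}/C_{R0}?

Evaluating C_S at t_opt = ln(k₂/k₁)/(k₂−k₁) gives C_{S,max}/C_{R0} = (k₁/k₂)^[k₂/(k₂−k₁)].
= (0.0465/0.0900)^(0.0900/(0.0900−0.0465)) = (0.5167)^(2.069) = 0.2551.

0.255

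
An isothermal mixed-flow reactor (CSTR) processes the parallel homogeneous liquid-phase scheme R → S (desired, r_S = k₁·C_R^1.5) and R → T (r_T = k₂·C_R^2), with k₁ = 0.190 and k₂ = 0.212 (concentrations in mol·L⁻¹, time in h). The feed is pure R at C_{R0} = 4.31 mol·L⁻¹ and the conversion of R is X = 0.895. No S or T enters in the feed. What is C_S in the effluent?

Exit C_R = C_{R0}(1−X) = 4.31×0.105 = 0.4525 mol·L⁻¹.
In a CSTR the entire volume is at exit conditions, so r_S = 0.190×0.4525^1.5 = 0.05784 and r_T = 0.212×0.4525^2 = 0.04342.
Fraction of consumed R going to S: r_S/(r_S+r_T) = 0.5712.
C_S = 0.5712·C_{R0}·X = 0.5712×4.31×0.895 = 2.20 mol·L⁻¹.

2.20 mol·L⁻¹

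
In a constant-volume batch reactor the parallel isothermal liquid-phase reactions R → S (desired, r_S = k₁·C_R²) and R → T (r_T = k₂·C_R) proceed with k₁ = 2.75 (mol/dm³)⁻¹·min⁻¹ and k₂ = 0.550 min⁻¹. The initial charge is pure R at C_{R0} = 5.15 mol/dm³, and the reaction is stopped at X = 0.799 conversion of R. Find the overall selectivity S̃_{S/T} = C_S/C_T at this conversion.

C_R = C_{R0}(1−X) = 1.035 mol/dm³.
Along a PFR/batch, dC_T/dC_R = −r_T/(r_S+r_T) = −k₂/(k₂+k₁·C_R).
Integrating from C_{R0} to C_R: C_T = (0.550/2.75)·ln[(0.550+2.75·5.15)/(0.550+2.75·1.04)] = 0.2000·ln(14.71/3.397) = 0.2932 mol/dm³.
Then C_S = (C_{R0}−C_R) − C_T = 4.115 − 0.2932 = 3.822 mol/dm³.
S̃_{S/T} = C_S/C_T = 3.822/0.2932 = 13.0.

13.0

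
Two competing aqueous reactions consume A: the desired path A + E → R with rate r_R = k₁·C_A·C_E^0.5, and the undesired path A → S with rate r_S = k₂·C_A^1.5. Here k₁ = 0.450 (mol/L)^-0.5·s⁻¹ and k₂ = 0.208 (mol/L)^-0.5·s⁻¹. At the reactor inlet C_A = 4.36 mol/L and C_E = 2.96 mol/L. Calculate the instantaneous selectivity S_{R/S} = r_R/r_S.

S_{R/S} = r_R/r_S = (k₁·C_A·C_E^0.5)/(k₂·C_A^1.5) = (k₁/k₂)·C_A^-0.5·C_E^0.5.
= (0.450×4.360×2.960^0.5) / (0.208×4.360^1.5) = 3.376/1.894 = 1.78.
The undesired path is higher order in A, so low C_A (CSTR or dilute feed) favours R.

1.78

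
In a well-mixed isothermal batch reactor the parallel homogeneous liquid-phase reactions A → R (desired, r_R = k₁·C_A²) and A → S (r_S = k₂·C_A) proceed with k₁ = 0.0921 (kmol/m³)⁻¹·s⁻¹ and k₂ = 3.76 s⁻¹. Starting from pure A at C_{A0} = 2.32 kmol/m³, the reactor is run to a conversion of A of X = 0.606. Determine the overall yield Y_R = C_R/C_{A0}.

0.0230

C_A = C_{A0}(1−X) = 0.9141 kmol/m³.
Along a PFR/batch, dC_S/dC_A = −r_S/(r_R+r_S) = −k₂/(k₂+k₁·C_A).
Integrating from C_{A0} to C_A: C_S = (3.76/0.0921)·ln[(3.76+0.0921·2.32)/(3.76+0.0921·0.914)] = 40.83·ln(3.974/3.844) = 1.352 kmol/m³.
Then C_R = (C_{A0}−C_A) − C_S = 1.406 − 1.352 = 0.05344 kmol/m³.
Y_R = C_R/C_{A0} = 0.05344/2.32 = 0.0230.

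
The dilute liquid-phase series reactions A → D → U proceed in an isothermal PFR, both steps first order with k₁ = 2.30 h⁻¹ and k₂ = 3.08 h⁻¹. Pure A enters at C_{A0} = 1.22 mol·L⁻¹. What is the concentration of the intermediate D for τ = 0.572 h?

0.347 mol·L⁻¹

Solving the coupled first-order balances gives C_D(τ) = [k₁/(k₂−k₁)]·C_{A0}·(e^(−k₁τ) − e^(−k₂τ)).
e^(−k₁τ) = e^(−2.30×0.572) = e^(−1.316) = 0.2683; e^(−k₂τ) = e^(−1.762) = 0.1717.
C_D = 2.30×1.22/(3.08−2.30) × (0.2683−0.1717) = 3.597×0.09657 = 0.3474 mol·L⁻¹.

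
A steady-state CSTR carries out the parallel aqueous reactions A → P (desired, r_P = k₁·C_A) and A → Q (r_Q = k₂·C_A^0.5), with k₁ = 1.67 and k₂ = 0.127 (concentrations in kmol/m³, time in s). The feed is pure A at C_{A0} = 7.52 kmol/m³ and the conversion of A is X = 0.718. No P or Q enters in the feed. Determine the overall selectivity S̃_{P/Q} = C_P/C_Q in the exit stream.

19.1

Exit C_A = C_{A0}(1−X) = 7.52×0.282 = 2.121 kmol/m³.
In a CSTR the entire volume is at exit conditions, so r_P = 1.67×2.121 = 3.541 and r_Q = 0.127×2.121^0.5 = 0.1849.
Overall selectivity = C_P/C_Q = r_Pτ/(r_Qτ) = r_P/r_Q = 19.1.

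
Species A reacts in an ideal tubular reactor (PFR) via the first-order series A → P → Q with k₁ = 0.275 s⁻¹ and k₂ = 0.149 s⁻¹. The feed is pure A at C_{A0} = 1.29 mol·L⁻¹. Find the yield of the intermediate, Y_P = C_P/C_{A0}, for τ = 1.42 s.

For first-order series with pure A initially, C_P(τ) = k₁C_{A0}/(k₂−k₁)·(e^(−k₁τ) − e^(−k₂τ)).
e^(−k₁τ) = e^(−0.275×1.42) = e^(−0.3905) = 0.6767; e^(−k₂τ) = e^(−0.2116) = 0.8093.
C_P = 0.275×1.29/(0.149−0.275) × (0.6767−0.8093) = (-2.815)×(-0.1326) = 0.3733 mol·L⁻¹.
Y_P = C_P/C_{A0} = 0.3733/1.29 = 0.289.

0.289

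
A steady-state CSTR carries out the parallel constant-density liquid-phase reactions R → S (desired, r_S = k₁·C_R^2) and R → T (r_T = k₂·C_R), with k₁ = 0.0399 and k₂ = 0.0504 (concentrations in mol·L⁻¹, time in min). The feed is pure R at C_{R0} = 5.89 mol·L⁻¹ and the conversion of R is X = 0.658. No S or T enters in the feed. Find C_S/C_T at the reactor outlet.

Exit C_R = C_{R0}(1−X) = 5.89×0.342 = 2.014 mol·L⁻¹.
Rates in a CSTR are evaluated at the outlet concentration: r_S = 0.0399×2.014^2 = 0.1619, r_T = 0.0504×2.014 = 0.1015.
Overall selectivity = C_S/C_T = r_Sτ/(r_Tτ) = r_S/r_T = 1.59.

1.59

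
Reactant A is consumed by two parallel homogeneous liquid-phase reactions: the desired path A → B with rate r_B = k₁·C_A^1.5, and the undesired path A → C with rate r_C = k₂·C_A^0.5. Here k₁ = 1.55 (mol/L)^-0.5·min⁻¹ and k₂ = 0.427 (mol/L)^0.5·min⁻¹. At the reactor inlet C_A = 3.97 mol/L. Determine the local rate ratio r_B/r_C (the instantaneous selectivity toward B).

14.4

S_{B/C} = r_B/r_C = (k₁·C_A^1.5)/(k₂·C_A^0.5) = (k₁/k₂)·C_A.
= (1.55×3.970^1.5) / (0.427×3.970^0.5) = 12.26/0.8508 = 14.4.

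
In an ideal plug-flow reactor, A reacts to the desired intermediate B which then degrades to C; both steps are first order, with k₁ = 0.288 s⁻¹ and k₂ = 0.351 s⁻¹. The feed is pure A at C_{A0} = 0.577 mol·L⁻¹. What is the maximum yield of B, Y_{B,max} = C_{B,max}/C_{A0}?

At the optimum, C_{B,max}/C_{A0} = (k₁/k₂)^[k₂/(k₂−k₁)].
= (0.288/0.351)^(0.351/(0.351−0.288)) = (0.8205)^(5.571) = 0.3321.

0.332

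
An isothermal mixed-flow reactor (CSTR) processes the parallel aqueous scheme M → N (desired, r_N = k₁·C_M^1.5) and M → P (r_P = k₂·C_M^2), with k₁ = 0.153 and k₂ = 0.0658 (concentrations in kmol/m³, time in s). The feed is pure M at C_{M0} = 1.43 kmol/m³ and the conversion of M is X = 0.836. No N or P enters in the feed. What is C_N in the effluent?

0.989 kmol/m³

Exit C_M = C_{M0}(1−X) = 1.43×0.164 = 0.2345 kmol/m³.
In a CSTR the entire volume is at exit conditions, so r_N = 0.153×0.2345^1.5 = 0.01738 and r_P = 0.0658×0.2345^2 = 0.003619.
Fraction of consumed M going to N: r_N/(r_N+r_P) = 0.8276.
C_N = 0.8276·C_{M0}·X = 0.8276×1.43×0.836 = 0.989 kmol/m³.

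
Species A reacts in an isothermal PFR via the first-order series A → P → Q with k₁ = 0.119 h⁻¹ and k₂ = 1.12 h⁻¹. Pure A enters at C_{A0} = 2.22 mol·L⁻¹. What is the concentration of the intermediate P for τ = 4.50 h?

The intermediate concentration in a first-order A→B→C sequence is C_P = k₁C_{A0}(e^(−k₁τ) − e^(−k₂τ))/(k₂−k₁).
e^(−k₁τ) = e^(−0.119×4.50) = e^(−0.5355) = 0.5854; e^(−k₂τ) = e^(−5.040) = 0.006474.
C_P = 0.119×2.22/(1.12−0.119) × (0.5854−0.006474) = 0.2639×0.5789 = 0.1528 mol·L⁻¹.

0.153 mol·L⁻¹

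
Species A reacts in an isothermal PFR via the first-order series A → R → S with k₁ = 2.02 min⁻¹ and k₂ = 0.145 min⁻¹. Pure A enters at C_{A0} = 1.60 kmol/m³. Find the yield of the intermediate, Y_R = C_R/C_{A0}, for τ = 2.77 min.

0.717

The intermediate concentration in a first-order A→B→C sequence is C_R = k₁C_{A0}(e^(−k₁τ) − e^(−k₂τ))/(k₂−k₁).
e^(−k₁τ) = e^(−2.02×2.77) = e^(−5.595) = 0.003715; e^(−k₂τ) = e^(−0.4016) = 0.6692.
C_R = 2.02×1.60/(0.145−2.02) × (0.003715−0.6692) = (-1.724)×(-0.6655) = 1.147 kmol/m³.
Y_R = C_R/C_{A0} = 1.147/1.60 = 0.717.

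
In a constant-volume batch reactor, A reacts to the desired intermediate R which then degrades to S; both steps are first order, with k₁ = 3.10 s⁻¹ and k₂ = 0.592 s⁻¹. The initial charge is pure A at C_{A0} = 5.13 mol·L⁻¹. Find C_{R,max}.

Evaluating C_R at t_opt = ln(k₂/k₁)/(k₂−k₁) gives C_{R,max}/C_{A0} = (k₁/k₂)^[k₂/(k₂−k₁)].
= (3.10/0.592)^(0.592/(0.592−3.10)) = (5.236)^(-0.2360) = 0.6765.
C_{R,max} = 0.6765×5.13 = 3.47 mol·L⁻¹.

3.47 mol·L⁻¹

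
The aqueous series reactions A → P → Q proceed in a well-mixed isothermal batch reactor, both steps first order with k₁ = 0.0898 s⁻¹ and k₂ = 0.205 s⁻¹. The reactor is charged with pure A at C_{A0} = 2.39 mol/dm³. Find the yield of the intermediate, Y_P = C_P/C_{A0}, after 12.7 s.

For first-order series with pure A initially, C_P(t) = k₁C_{A0}/(k₂−k₁)·(e^(−k₁t) − e^(−k₂t)).
e^(−k₁t) = e^(−0.0898×12.7) = e^(−1.140) = 0.3197; e^(−k₂t) = e^(−2.603) = 0.07401.
C_P = 0.0898×2.39/(0.205−0.0898) × (0.3197−0.07401) = 1.863×0.2457 = 0.4577 mol/dm³.
Y_P = C_P/C_{A0} = 0.4577/2.39 = 0.191.

0.191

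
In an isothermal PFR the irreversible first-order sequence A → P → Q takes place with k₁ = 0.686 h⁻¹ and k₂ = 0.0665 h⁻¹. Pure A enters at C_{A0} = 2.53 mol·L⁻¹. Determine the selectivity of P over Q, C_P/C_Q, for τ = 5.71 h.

3.01

Solving the coupled first-order balances gives C_P(τ) = [k₁/(k₂−k₁)]·C_{A0}·(e^(−k₁τ) − e^(−k₂τ)).
e^(−k₁τ) = e^(−0.686×5.71) = e^(−3.917) = 0.01990; e^(−k₂τ) = e^(−0.3797) = 0.6841.
C_P = 0.686×2.53/(0.0665−0.686) × (0.01990−0.6841) = (-2.802)×(-0.6642) = 1.861 mol·L⁻¹.
C_A = C_{A0}e^(−k₁τ) = 0.05035 mol·L⁻¹, so C_Q = C_{A0}−C_A−C_P = 0.6190 mol·L⁻¹; C_P/C_Q = 3.01.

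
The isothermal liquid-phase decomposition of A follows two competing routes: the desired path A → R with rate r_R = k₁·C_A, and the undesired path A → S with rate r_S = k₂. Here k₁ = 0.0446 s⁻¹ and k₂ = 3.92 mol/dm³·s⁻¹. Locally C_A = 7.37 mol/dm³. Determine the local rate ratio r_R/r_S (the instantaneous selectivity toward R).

S_{R/S} = r_R/r_S = (k₁·C_A)/(k₂) = (k₁/k₂)·C_A.
= (0.0446×7.370) / (3.92) = 0.3287/3.920 = 0.0839.

0.0839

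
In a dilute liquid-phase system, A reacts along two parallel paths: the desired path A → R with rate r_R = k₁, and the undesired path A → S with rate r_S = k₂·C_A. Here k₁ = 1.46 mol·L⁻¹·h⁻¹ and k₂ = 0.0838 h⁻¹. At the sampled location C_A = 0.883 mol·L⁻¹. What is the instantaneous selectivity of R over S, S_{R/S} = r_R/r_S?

S_{R/S} = r_R/r_S = (k₁)/(k₂·C_A) = (k₁/k₂)·C_A⁻¹.
= (1.46) / (0.0838×0.8830) = 1.460/0.07400 = 19.7.
The undesired path is higher order in A, so low C_A (CSTR or dilute feed) favours R.

19.7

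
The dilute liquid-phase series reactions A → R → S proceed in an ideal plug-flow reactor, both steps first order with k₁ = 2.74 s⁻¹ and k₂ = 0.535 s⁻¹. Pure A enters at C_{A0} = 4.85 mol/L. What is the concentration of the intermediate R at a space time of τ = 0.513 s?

3.10 mol/L

The intermediate concentration in a first-order A→B→C sequence is C_R = k₁C_{A0}(e^(−k₁τ) − e^(−k₂τ))/(k₂−k₁).
e^(−k₁τ) = e^(−2.74×0.513) = e^(−1.406) = 0.2452; e^(−k₂τ) = e^(−0.2745) = 0.7600.
C_R = 2.74×4.85/(0.535−2.74) × (0.2452−0.7600) = (-6.027)×(-0.5148) = 3.102 mol/L.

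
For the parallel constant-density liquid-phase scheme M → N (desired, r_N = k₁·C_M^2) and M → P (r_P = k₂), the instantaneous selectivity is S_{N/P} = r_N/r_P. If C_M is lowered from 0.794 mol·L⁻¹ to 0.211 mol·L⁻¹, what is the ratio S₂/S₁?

S_{N/P} = (k₁/k₂)·C_M^2, so S₂/S₁ = (C_{M,2}/C_{M,1})^2.
= (0.211/0.794)^2 = (0.2657)^2 = 0.0706.
Selectivity toward N falls as C_M falls — high-concentration operation is favoured.

0.0706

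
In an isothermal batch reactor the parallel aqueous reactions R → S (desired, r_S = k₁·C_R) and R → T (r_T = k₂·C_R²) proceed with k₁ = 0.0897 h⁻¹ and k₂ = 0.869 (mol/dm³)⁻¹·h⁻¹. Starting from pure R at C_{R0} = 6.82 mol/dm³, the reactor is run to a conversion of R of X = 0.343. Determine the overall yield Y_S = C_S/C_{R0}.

0.00624

C_R = C_{R0}(1−X) = 4.481 mol/dm³.
Along a PFR/batch, dC_S/dC_R = −r_S/(r_S+r_T) = −k₁/(k₁+k₂·C_R).
Integrating from C_{R0} to C_R: C_S = (0.0897/0.869)·ln[(0.0897+0.869·6.82)/(0.0897+0.869·4.48)] = 0.1032·ln(6.016/3.983) = 0.04256 mol/dm³.
Y_S = C_S/C_{R0} = 0.04256/6.82 = 0.00624.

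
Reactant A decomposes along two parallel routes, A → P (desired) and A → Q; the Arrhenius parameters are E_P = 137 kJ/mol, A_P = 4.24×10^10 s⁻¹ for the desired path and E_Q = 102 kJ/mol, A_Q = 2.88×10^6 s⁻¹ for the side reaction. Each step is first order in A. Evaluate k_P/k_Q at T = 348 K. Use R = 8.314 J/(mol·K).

0.0821

Since both paths have the same order in A, the concentration cancels and S_{P/Q} = k_P/k_Q = (A_P/A_Q)·exp[(E_Q−E_P)/(RT)].
(E_Q−E_P)/(RT) = (102−137)×10³/(8.314×348) = -35000/2893 = -12.10.
k_P/k_Q = (4.24×10^10/2.88×10^6)·exp(-12.10) = 14722 × 5.576×10^-6 = 0.0821.
Since E_P > E_Q, raising the temperature improves selectivity toward P.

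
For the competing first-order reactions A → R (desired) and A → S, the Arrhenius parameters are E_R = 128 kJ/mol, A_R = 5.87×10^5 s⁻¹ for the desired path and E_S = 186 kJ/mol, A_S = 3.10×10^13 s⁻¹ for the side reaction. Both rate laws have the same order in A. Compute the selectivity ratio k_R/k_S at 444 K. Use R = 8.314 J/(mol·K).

k_R/k_S = (A_R/A_S)·exp[−(E_R−E_S)/(RT)] = (A_R/A_S)·exp[(E_S−E_R)/(RT)].
(E_S−E_R)/(RT) = (186−128)×10³/(8.314×444) = 58000/3691 = 15.71.
k_R/k_S = (5.87×10^5/3.10×10^13)·exp(15.71) = 1.894×10^-8 × 6.663×10^6 = 0.126.

0.126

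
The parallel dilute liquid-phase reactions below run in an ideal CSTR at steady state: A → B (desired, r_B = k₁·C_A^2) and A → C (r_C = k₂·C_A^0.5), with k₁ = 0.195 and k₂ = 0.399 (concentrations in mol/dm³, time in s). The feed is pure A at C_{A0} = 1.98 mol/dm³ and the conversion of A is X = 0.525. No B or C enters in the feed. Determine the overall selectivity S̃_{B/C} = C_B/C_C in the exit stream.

Exit C_A = C_{A0}(1−X) = 1.98×0.475 = 0.9405 mol/dm³.
A CSTR operates uniformly at the exit composition, giving r_B = 0.1725 and r_C = 0.3869 (each k·C_A^n at C_A = 0.9405).
Overall selectivity = C_B/C_C = r_Bτ/(r_Cτ) = r_B/r_C = 0.446.

0.446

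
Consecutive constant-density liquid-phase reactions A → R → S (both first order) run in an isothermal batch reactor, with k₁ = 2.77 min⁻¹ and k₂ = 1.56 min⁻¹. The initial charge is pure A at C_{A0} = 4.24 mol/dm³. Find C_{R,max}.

2.02 mol/dm³

Evaluating C_R at t_opt = ln(k₂/k₁)/(k₂−k₁) gives C_{R,max}/C_{A0} = (k₁/k₂)^[k₂/(k₂−k₁)].
= (2.77/1.56)^(1.56/(1.56−2.77)) = (1.776)^(-1.289) = 0.4770.
C_{R,max} = 0.4770×4.24 = 2.02 mol/dm³.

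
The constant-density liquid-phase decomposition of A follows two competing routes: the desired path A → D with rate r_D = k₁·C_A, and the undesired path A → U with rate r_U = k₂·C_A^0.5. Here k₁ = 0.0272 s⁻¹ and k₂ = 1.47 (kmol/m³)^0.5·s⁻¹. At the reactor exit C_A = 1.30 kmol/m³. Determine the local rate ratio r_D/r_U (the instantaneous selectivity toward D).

S_{D/U} = r_D/r_U = (k₁·C_A)/(k₂·C_A^0.5) = (k₁/k₂)·C_A^0.5.
= (0.0272×1.300) / (1.47×1.300^0.5) = 0.03536/1.676 = 0.0211.
Since the desired path is higher order in A, keeping C_A high (PFR or concentrated feed) favours D.

0.0211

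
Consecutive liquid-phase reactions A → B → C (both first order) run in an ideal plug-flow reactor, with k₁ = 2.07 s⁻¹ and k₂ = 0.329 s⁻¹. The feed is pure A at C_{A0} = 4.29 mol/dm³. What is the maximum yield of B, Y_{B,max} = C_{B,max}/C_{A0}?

0.706

At the optimum, C_{B,max}/C_{A0} = (k₁/k₂)^[k₂/(k₂−k₁)].
= (2.07/0.329)^(0.329/(0.329−2.07)) = (6.292)^(-0.1890) = 0.7064.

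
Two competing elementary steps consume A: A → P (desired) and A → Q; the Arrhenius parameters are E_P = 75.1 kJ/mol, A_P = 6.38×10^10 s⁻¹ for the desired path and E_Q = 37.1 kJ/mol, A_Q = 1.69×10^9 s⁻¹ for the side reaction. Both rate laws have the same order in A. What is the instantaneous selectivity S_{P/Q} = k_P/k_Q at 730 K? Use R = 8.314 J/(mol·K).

With equal orders, S_{P/Q} = k_P/k_Q = (A_P/A_Q)·exp[(E_Q−E_P)/(RT)].
(E_Q−E_P)/(RT) = (37.1−75.1)×10³/(8.314×730) = -38000/6069 = -6.261.
k_P/k_Q = (6.38×10^10/1.69×10^9)·exp(-6.261) = 37.75 × 0.001909 = 0.0721.
Since E_P > E_Q, raising the temperature improves selectivity toward P.

0.0721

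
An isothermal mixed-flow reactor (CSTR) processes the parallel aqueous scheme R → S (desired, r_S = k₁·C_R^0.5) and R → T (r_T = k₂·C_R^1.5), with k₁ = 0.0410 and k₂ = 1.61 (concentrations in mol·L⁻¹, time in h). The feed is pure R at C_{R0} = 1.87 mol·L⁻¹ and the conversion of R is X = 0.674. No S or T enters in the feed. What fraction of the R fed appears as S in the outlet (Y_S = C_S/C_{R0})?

Exit C_R = C_{R0}(1−X) = 1.87×0.326 = 0.6096 mol·L⁻¹.
A CSTR operates uniformly at the exit composition, giving r_S = 0.03201 and r_T = 0.7663 (each k·C_R^n at C_R = 0.6096).
Fraction of consumed R going to S: r_S/(r_S+r_T) = 0.04010.
C_S = 0.04010·C_{R0}·X = 0.04010×1.87×0.674 = 0.0505 mol·L⁻¹; Y_S = C_S/C_{R0} = 0.0270.

0.0270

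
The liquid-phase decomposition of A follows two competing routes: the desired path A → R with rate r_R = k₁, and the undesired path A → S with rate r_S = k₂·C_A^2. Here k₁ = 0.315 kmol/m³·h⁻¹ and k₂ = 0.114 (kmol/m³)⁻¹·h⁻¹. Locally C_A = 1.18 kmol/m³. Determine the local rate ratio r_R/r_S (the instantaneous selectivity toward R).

1.98

S_{R/S} = r_R/r_S = (k₁)/(k₂·C_A^2) = (k₁/k₂)·C_A^-2.
= (0.315) / (0.114×1.180^2) = 0.3150/0.1587 = 1.98.
The undesired path is higher order in A, so low C_A (CSTR or dilute feed) favours R.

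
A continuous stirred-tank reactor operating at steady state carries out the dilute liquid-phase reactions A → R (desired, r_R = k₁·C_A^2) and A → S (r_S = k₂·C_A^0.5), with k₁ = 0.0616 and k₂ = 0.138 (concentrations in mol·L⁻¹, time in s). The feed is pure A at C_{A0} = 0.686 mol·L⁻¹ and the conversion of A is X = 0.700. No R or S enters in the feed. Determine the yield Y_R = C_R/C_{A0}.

Exit C_A = C_{A0}(1−X) = 0.686×0.300 = 0.2058 mol·L⁻¹.
In a CSTR the entire volume is at exit conditions, so r_R = 0.0616×0.2058^2 = 0.002609 and r_S = 0.138×0.2058^0.5 = 0.06260.
Fraction of consumed A going to R: r_R/(r_R+r_S) = 0.04001.
C_R = 0.04001·C_{A0}·X = 0.04001×0.686×0.700 = 0.0192 mol·L⁻¹; Y_R = C_R/C_{A0} = 0.0280.

0.0280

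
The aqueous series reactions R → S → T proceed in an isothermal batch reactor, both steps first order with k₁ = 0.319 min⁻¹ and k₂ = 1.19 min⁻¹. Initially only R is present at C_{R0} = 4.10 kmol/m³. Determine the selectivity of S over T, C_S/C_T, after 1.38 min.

0.863

Solving the coupled first-order balances gives C_S(t) = [k₁/(k₂−k₁)]·C_{R0}·(e^(−k₁t) − e^(−k₂t)).
e^(−k₁t) = e^(−0.319×1.38) = e^(−0.4402) = 0.6439; e^(−k₂t) = e^(−1.642) = 0.1936.
C_S = 0.319×4.10/(1.19−0.319) × (0.6439−0.1936) = 1.502×0.4503 = 0.6762 kmol/m³.
C_R = C_{R0}e^(−k₁t) = 2.640 kmol/m³, so C_T = C_{R0}−C_R−C_S = 0.7838 kmol/m³; C_S/C_T = 0.863.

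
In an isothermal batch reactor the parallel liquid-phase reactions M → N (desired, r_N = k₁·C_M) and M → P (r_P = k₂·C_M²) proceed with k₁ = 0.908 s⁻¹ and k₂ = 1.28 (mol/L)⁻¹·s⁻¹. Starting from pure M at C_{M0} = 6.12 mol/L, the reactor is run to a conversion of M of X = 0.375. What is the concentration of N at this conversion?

0.291 mol/L

C_M = C_{M0}(1−X) = 3.825 mol/L.
Along a PFR/batch, dC_N/dC_M = −r_N/(r_N+r_P) = −k₁/(k₁+k₂·C_M).
Integrating from C_{M0} to C_M: C_N = (0.908/1.28)·ln[(0.908+1.28·6.12)/(0.908+1.28·3.83)] = 0.7094·ln(8.742/5.804) = 0.2905 mol/L.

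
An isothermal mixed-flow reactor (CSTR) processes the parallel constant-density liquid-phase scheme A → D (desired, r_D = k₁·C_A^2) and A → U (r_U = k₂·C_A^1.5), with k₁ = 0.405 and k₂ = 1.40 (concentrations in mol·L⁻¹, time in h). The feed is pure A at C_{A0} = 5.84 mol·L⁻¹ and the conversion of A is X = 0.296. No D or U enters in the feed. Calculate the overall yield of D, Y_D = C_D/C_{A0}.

Exit C_A = C_{A0}(1−X) = 5.84×0.704 = 4.111 mol·L⁻¹.
In a CSTR the entire volume is at exit conditions, so r_D = 0.405×4.111^2 = 6.846 and r_U = 1.40×4.111^1.5 = 11.67.
Fraction of consumed A going to D: r_D/(r_D+r_U) = 0.3697.
C_D = 0.3697·C_{A0}·X = 0.3697×5.84×0.296 = 0.639 mol·L⁻¹; Y_D = C_D/C_{A0} = 0.109.

0.109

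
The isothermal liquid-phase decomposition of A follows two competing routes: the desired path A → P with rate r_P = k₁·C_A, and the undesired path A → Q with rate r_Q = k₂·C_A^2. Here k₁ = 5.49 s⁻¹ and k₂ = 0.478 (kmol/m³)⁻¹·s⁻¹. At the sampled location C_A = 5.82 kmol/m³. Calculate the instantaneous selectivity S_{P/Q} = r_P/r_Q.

S_{P/Q} = r_P/r_Q = (k₁·C_A)/(k₂·C_A^2) = (k₁/k₂)·C_A⁻¹.
= (5.49×5.820) / (0.478×5.820^2) = 31.95/16.19 = 1.97.

1.97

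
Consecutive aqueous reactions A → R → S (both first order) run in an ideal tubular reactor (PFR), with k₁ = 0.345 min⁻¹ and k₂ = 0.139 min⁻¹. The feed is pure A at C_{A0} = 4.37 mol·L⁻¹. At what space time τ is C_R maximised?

For first-order series the maximum of C_R occurs at τ_opt = ln(k₂/k₁)/(k₂−k₁).
= ln(0.139/0.345)/(0.139−0.345) = ln(0.4029)/-0.2060 = -0.9091/-0.2060 = 4.41 min.

4.41 min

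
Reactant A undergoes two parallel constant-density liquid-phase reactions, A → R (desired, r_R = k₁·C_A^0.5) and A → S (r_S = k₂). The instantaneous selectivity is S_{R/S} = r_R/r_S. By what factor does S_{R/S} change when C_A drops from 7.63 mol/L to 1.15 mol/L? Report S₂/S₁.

S_{R/S} = (k₁/k₂)·C_A^0.5, so S₂/S₁ = (C_{A,2}/C_{A,1})^0.5.
= (1.15/7.63)^0.5 = (0.1507)^0.5 = 0.388.

0.388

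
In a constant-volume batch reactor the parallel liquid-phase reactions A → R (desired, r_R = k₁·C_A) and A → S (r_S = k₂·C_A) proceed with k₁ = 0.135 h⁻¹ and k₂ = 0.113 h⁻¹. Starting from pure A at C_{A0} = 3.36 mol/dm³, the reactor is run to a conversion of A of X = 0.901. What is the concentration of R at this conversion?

C_A = C_{A0}(1−X) = 0.3326 mol/dm³.
Both paths are first order in A, so the instantaneous fraction to R is constant: dC_R/d(−C_A) = k₁/(k₁+k₂) = 0.5444.
C_R = 0.5444·(C_{A0}−C_A) = 0.5444×3.027 = 1.65 mol/dm³.

1.65 mol/dm³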